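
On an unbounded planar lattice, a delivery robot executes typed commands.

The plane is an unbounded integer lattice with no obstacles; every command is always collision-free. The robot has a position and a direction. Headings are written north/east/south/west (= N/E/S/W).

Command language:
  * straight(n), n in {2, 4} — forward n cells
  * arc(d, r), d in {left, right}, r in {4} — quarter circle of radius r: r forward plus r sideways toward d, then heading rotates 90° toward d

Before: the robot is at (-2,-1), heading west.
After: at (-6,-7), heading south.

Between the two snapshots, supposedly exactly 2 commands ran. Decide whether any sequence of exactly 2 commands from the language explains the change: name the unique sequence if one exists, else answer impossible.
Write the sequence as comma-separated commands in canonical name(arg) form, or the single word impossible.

arc(left, 4), straight(2)

key: cell and facing (now S) both changed — the 2 commands mix motion and turning
start: at (-2,-1), heading west
1. arc(left, 4) → at (-6,-5), heading south
2. straight(2) → at (-6,-7), heading south
no rival 2-sequence matches.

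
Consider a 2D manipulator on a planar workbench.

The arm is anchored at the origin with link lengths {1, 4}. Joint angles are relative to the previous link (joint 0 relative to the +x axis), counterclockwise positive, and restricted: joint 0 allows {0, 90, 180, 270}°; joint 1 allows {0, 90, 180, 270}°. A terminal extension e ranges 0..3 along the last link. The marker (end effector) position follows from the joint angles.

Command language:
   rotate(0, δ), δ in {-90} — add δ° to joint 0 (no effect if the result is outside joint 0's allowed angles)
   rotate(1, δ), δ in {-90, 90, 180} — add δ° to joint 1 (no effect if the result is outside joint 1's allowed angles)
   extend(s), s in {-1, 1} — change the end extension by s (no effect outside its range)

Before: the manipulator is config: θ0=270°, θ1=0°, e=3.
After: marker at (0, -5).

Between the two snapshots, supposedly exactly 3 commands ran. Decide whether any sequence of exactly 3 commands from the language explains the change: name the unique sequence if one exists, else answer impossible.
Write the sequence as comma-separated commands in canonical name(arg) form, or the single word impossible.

extend(-1), extend(-1), extend(-1)

begin: config: θ0=270°, θ1=0°, e=3
[1] after extend(-1): config: θ0=270°, θ1=0°, e=2
[2] after extend(-1): config: θ0=270°, θ1=0°, e=1
[3] after extend(-1): config: θ0=270°, θ1=0°, e=0
no other 3-command option fits: unique.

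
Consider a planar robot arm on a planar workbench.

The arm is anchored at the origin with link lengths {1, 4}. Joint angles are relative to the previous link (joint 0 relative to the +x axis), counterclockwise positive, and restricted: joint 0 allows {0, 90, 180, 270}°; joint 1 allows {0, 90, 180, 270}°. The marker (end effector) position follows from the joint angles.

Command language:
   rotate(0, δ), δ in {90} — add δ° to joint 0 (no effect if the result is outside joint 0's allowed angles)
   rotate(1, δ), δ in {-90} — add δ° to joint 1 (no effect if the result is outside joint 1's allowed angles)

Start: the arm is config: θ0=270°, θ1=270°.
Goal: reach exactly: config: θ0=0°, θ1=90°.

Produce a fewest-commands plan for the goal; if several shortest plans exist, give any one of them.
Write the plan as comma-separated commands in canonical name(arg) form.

begin: config: θ0=270°, θ1=270°
[1] after rotate(1, -90): config: θ0=270°, θ1=180°
[2] after rotate(1, -90): config: θ0=270°, θ1=90°
[3] after rotate(0, 90): config: θ0=0°, θ1=90°
no 2-step plan works, so 3 is optimal.

rotate(1, -90), rotate(1, -90), rotate(0, 90)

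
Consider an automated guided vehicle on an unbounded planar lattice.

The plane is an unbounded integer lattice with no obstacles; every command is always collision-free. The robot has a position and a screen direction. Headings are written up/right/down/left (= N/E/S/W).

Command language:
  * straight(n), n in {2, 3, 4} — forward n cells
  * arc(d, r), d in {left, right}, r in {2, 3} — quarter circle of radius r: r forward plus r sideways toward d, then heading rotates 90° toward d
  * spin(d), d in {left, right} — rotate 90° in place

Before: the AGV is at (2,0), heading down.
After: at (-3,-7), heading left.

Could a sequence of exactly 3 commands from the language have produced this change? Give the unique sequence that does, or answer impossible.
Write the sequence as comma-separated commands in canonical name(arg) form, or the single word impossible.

straight(4), arc(right, 3), straight(2)

key: running straight(2) before straight(4) would end elsewhere — order is forced
begin: at (2,0), heading down
t=1 straight(4) ⇒ at (2,-4), heading down
t=2 arc(right, 3) ⇒ at (-1,-7), heading left
t=3 straight(2) ⇒ at (-3,-7), heading left
uniquely the one of 729 3-step routes that fits.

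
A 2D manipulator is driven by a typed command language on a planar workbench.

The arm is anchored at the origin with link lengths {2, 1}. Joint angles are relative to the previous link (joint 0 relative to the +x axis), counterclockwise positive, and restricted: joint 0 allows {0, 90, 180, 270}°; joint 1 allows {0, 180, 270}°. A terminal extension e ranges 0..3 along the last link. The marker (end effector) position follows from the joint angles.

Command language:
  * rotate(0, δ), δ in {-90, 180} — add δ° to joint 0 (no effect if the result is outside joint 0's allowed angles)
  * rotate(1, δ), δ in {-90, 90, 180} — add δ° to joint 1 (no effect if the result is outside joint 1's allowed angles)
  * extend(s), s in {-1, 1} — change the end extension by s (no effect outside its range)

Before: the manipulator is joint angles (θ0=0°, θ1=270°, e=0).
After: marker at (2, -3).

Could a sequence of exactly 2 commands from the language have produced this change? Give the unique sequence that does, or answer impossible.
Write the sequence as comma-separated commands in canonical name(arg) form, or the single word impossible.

extend(1), extend(1)

from: joint angles (θ0=0°, θ1=270°, e=0)
t=1 extend(1) ⇒ joint angles (θ0=0°, θ1=270°, e=1)
t=2 extend(1) ⇒ joint angles (θ0=0°, θ1=270°, e=2)
uniquely the one of 49 2-step routes that fits.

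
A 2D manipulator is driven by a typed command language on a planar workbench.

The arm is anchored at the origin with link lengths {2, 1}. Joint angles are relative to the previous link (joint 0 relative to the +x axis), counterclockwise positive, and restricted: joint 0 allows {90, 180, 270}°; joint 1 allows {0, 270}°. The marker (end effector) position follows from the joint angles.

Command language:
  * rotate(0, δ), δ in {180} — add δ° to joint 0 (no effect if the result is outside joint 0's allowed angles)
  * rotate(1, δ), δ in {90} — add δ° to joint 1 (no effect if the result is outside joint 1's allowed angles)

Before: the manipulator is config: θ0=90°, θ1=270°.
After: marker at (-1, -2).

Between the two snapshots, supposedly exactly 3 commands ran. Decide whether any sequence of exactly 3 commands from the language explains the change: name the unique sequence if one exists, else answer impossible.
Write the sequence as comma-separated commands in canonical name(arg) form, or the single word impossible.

rotate(0, 180), rotate(0, 180), rotate(0, 180)

t0: config: θ0=90°, θ1=270°
t=1 rotate(0, 180) ⇒ config: θ0=270°, θ1=270°
t=2 rotate(0, 180) ⇒ config: θ0=90°, θ1=270°
t=3 rotate(0, 180) ⇒ config: θ0=270°, θ1=270°
all 8 alternatives checked — unique.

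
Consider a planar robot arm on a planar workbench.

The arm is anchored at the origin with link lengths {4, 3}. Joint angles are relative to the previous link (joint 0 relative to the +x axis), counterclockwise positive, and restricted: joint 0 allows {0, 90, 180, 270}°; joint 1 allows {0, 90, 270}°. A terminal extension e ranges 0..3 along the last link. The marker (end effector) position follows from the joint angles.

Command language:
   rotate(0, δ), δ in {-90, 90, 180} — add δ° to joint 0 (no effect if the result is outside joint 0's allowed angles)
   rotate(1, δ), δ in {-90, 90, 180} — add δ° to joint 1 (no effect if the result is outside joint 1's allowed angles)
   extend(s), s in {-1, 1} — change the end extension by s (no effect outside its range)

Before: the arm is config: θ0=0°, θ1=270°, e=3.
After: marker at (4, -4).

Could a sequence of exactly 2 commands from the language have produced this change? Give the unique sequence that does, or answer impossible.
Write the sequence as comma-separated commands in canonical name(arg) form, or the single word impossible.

extend(-1), extend(-1)

from: config: θ0=0°, θ1=270°, e=3
t=1 extend(-1) ⇒ config: θ0=0°, θ1=270°, e=2
t=2 extend(-1) ⇒ config: θ0=0°, θ1=270°, e=1
uniquely the one of 64 2-step routes that fits.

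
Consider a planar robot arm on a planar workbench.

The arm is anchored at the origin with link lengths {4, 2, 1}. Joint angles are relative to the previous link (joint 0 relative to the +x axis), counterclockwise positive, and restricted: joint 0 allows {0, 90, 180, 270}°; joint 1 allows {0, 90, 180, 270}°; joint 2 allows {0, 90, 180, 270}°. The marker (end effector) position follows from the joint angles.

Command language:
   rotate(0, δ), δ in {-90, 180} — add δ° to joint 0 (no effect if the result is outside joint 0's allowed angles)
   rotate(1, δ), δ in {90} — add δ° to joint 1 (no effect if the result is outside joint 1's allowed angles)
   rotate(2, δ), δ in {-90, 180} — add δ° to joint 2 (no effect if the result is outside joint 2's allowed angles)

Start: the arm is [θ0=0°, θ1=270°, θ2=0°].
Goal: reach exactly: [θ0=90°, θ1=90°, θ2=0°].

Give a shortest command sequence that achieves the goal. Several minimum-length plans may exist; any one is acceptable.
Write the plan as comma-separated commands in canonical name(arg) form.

rotate(1, 90), rotate(1, 90), rotate(0, -90), rotate(0, 180)

begin: [θ0=0°, θ1=270°, θ2=0°]
1. rotate(1, 90) → [θ0=0°, θ1=0°, θ2=0°]
2. rotate(1, 90) → [θ0=0°, θ1=90°, θ2=0°]
3. rotate(0, -90) → [θ0=270°, θ1=90°, θ2=0°]
4. rotate(0, 180) → [θ0=90°, θ1=90°, θ2=0°]
shorter routes all fall short; 4 is best.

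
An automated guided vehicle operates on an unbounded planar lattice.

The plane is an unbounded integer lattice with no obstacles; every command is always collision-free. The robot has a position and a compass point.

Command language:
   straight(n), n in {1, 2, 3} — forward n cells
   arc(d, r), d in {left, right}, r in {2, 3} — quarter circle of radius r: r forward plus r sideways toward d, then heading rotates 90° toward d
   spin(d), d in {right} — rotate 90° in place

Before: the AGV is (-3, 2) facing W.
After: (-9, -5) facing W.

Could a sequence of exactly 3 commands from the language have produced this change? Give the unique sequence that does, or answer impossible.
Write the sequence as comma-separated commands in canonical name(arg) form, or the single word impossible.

key: heading stays W — rotations cancel among the 3 commands
start: (-3, 2) facing W
step 1 (arc(left, 3)): (-6, -1) facing S
step 2 (straight(1)): (-6, -2) facing S
step 3 (arc(right, 3)): (-9, -5) facing W
no rival 3-sequence matches.

arc(left, 3), straight(1), arc(right, 3)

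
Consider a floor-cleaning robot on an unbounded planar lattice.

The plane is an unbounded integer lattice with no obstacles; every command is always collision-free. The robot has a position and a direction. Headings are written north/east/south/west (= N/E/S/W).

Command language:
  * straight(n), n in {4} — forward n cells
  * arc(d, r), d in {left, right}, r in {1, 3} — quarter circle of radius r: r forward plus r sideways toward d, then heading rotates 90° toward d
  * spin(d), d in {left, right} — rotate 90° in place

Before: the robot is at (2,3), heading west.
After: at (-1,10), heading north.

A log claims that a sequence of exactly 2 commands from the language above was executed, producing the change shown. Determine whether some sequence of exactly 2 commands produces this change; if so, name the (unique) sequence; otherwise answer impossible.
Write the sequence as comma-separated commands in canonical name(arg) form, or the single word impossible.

key: cell and facing (now N) both changed — the 2 commands mix motion and turning
initial: at (2,3), heading west
step 1 (arc(right, 3)): at (-1,6), heading north
step 2 (straight(4)): at (-1,10), heading north
no other 2-command option fits: unique.

arc(right, 3), straight(4)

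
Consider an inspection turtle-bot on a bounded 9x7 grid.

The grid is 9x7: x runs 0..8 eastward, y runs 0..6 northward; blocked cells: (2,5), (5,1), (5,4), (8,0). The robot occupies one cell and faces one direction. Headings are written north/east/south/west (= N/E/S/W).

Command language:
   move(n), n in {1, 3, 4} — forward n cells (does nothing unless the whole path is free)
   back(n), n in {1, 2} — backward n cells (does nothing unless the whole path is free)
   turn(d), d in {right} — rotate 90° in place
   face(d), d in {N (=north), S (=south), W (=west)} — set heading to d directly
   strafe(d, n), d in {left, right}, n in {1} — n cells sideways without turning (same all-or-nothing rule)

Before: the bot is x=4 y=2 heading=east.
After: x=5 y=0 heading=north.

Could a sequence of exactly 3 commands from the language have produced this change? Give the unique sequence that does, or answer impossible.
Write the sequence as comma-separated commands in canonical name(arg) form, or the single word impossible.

key: running strafe(right, 1) before face(N) would end elsewhere — order is forced
from: x=4 y=2 heading=east
step 1 (face(N)): x=4 y=2 heading=north
step 2 (back(2)): x=4 y=0 heading=north
step 3 (strafe(right, 1)): x=5 y=0 heading=north
uniquely the one of 1331 3-step routes that fits.

face(N), back(2), strafe(right, 1)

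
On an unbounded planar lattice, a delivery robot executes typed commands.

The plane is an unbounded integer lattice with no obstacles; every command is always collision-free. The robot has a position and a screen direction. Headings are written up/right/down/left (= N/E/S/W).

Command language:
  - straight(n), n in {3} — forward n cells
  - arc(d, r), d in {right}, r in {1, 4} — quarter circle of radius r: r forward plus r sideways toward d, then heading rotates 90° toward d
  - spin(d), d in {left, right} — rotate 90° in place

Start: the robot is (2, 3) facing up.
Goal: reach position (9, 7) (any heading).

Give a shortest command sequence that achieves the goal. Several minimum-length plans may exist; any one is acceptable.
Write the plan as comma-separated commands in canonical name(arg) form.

from: (2, 3) facing up
t=1 arc(right, 4) ⇒ (6, 7) facing right
t=2 straight(3) ⇒ (9, 7) facing right
minimal: 2 command(s), checked below 2.

arc(right, 4), straight(3)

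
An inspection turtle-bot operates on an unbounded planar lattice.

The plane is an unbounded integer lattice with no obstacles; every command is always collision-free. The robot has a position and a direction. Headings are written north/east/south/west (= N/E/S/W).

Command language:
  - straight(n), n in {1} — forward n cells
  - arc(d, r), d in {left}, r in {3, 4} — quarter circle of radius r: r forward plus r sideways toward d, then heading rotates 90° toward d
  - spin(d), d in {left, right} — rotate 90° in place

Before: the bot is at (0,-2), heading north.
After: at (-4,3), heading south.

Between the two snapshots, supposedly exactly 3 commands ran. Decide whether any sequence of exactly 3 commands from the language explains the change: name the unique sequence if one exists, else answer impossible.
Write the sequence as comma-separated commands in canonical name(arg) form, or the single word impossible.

straight(1), arc(left, 4), spin(left)

key: cell and facing (now S) both changed — the 3 commands mix motion and turning
begin: at (0,-2), heading north
1. straight(1) → at (0,-1), heading north
2. arc(left, 4) → at (-4,3), heading west
3. spin(left) → at (-4,3), heading south
uniquely the one of 125 3-step routes that fits.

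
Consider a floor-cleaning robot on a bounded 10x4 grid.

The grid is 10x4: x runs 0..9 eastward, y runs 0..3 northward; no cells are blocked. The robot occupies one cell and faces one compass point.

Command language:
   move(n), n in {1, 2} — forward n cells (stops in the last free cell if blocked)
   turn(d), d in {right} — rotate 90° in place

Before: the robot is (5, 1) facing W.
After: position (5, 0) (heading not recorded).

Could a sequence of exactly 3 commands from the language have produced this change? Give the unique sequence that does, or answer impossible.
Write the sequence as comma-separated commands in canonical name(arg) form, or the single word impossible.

impossible

no 3-step route produces this change.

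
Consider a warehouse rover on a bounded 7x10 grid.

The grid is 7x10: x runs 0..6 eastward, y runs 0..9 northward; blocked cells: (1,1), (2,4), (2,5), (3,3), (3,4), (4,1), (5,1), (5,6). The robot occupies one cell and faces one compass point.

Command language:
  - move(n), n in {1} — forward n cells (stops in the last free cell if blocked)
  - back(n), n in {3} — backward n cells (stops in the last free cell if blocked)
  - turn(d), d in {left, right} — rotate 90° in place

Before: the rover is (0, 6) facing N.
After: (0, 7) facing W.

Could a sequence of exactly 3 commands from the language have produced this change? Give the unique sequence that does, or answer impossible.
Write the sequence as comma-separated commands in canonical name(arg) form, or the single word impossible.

key: position moved to (0,7) AND the heading swung to W — translation plus rotation needed
initial: (0, 6) facing N
1. move(1) → (0, 7) facing N
2. turn(left) → (0, 7) facing W
3. move(1) → (0, 7) facing W
no rival 3-sequence matches.

move(1), turn(left), move(1)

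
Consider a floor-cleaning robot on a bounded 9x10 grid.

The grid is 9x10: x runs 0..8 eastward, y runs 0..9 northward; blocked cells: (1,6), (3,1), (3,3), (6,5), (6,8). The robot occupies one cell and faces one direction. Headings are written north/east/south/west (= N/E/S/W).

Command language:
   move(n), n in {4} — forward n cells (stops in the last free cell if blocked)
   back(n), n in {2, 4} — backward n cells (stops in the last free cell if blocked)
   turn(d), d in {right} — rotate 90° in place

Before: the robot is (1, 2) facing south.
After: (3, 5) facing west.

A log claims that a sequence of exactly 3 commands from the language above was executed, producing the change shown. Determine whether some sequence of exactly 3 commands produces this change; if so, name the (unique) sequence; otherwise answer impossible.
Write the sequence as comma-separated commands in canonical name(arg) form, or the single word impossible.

key: cell and facing (now W) both changed — the 3 commands mix motion and turning
from: (1, 2) facing south
step 1 (back(4)): (1, 5) facing south
step 2 (turn(right)): (1, 5) facing west
step 3 (back(2)): (3, 5) facing west
all 64 alternatives checked — unique.

back(4), turn(right), back(2)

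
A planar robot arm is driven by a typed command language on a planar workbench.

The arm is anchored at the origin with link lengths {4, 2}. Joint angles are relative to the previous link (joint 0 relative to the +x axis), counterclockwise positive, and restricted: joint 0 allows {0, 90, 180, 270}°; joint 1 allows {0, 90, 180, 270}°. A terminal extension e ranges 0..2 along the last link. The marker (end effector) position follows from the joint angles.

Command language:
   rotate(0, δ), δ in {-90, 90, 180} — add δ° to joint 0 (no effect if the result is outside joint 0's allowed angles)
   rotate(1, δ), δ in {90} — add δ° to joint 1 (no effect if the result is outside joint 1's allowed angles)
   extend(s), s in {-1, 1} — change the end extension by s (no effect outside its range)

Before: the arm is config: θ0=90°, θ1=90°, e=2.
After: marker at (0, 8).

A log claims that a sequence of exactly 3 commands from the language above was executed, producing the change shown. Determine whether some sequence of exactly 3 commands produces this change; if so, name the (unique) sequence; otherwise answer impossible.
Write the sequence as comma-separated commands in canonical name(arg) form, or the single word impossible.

rotate(1, 90), rotate(1, 90), rotate(1, 90)

start: config: θ0=90°, θ1=90°, e=2
t=1 rotate(1, 90) ⇒ config: θ0=90°, θ1=180°, e=2
t=2 rotate(1, 90) ⇒ config: θ0=90°, θ1=270°, e=2
t=3 rotate(1, 90) ⇒ config: θ0=90°, θ1=0°, e=2
no rival 3-sequence matches.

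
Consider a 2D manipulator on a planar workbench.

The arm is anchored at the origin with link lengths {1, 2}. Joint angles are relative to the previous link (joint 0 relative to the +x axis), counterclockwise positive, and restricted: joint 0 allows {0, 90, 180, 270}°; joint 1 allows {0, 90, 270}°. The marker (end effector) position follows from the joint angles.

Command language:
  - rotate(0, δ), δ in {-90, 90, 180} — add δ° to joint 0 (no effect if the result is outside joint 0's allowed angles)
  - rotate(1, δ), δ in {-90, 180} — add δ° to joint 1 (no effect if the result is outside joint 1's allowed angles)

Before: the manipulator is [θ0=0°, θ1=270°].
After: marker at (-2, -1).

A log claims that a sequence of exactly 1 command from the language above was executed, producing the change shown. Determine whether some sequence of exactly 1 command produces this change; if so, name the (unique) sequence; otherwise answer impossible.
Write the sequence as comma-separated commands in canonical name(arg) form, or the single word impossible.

from: [θ0=0°, θ1=270°]
t=1 rotate(0, -90) ⇒ [θ0=270°, θ1=270°]
no other 1-command option fits: unique.

rotate(0, -90)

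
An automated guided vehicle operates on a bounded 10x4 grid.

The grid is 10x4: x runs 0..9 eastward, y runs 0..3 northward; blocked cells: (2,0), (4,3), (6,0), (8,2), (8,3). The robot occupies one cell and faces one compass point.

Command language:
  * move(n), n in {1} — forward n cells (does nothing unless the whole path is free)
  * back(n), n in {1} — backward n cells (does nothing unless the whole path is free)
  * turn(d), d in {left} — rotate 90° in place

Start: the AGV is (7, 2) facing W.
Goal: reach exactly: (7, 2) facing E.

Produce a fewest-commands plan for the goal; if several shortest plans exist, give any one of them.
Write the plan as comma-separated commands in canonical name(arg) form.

initial: (7, 2) facing W
[1] after turn(left): (7, 2) facing S
[2] after turn(left): (7, 2) facing E
shorter routes all fall short; 2 is best.

turn(left), turn(left)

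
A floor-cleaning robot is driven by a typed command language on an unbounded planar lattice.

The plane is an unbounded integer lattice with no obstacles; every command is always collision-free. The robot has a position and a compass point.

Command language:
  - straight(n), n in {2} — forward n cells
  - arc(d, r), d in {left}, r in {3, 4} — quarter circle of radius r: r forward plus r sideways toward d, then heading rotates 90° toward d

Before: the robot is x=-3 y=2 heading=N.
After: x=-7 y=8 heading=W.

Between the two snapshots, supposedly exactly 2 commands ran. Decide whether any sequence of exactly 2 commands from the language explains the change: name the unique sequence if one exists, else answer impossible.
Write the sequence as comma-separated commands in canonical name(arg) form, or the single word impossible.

key: cell and facing (now W) both changed — the 2 commands mix motion and turning
t0: x=-3 y=2 heading=N
1. straight(2) → x=-3 y=4 heading=N
2. arc(left, 4) → x=-7 y=8 heading=W
no rival 2-sequence matches.

straight(2), arc(left, 4)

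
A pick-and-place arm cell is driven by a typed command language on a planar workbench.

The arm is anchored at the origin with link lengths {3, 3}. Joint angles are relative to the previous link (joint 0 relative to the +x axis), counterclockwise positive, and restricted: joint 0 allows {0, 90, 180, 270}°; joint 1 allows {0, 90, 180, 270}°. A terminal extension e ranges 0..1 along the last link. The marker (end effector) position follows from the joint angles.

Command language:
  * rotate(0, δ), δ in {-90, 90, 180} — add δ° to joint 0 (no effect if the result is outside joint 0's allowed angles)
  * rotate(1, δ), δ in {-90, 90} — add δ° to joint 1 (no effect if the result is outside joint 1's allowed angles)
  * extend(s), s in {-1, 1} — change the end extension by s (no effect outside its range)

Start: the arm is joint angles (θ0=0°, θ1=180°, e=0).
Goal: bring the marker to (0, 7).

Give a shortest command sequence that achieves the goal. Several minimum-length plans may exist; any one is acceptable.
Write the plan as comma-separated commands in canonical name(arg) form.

rotate(1, 90), rotate(1, 90), rotate(0, 90), extend(1)

from: joint angles (θ0=0°, θ1=180°, e=0)
[1] after rotate(1, 90): joint angles (θ0=0°, θ1=270°, e=0)
[2] after rotate(1, 90): joint angles (θ0=0°, θ1=0°, e=0)
[3] after rotate(0, 90): joint angles (θ0=90°, θ1=0°, e=0)
[4] after extend(1): joint angles (θ0=90°, θ1=0°, e=1)
minimal: 4 command(s), checked below 4.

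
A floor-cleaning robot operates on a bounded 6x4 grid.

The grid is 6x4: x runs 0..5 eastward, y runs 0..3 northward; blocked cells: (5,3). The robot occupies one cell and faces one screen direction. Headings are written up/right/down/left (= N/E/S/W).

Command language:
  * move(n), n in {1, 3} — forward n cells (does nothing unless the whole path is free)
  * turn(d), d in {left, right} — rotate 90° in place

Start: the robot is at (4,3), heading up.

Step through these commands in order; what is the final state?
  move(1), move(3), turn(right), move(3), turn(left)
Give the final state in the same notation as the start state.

from: at (4,3), heading up
1. move(1) → at (4,3), heading up
2. move(3) → at (4,3), heading up
3. turn(right) → at (4,3), heading right
4. move(3) → at (4,3), heading right
5. turn(left) → at (4,3), heading up

at (4,3), heading up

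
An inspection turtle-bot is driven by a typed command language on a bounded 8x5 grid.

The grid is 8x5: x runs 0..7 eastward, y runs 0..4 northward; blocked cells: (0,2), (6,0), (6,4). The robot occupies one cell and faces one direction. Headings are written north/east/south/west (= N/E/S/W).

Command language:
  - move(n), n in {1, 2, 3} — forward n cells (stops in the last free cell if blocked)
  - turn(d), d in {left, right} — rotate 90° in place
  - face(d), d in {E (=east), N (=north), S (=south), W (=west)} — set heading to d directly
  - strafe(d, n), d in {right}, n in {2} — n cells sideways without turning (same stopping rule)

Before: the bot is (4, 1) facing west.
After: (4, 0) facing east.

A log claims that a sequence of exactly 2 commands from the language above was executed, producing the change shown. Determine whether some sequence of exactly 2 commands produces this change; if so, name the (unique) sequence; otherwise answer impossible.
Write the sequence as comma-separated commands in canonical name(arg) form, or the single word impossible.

key: strafe(right, 2) runs into the grid edge before its full distance
start: (4, 1) facing west
1. face(E) → (4, 1) facing east
2. strafe(right, 2) → (4, 0) facing east
uniquely the one of 100 2-step routes that fits.

face(E), strafe(right, 2)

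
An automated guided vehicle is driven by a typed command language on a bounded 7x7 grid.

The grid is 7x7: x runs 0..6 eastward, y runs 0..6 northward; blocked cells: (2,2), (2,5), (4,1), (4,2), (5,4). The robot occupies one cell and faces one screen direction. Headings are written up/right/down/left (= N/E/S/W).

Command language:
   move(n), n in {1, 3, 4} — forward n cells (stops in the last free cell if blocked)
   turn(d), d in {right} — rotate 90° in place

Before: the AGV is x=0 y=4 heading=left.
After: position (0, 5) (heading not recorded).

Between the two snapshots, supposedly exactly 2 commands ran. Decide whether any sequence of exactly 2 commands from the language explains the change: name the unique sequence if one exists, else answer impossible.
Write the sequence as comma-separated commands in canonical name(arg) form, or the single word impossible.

turn(right), move(1)

key: order matters: swapping turn(right) and move(1) lands elsewhere
start: x=0 y=4 heading=left
step 1 (turn(right)): x=0 y=4 heading=up
step 2 (move(1)): x=0 y=5 heading=up
no other 2-command option fits: unique.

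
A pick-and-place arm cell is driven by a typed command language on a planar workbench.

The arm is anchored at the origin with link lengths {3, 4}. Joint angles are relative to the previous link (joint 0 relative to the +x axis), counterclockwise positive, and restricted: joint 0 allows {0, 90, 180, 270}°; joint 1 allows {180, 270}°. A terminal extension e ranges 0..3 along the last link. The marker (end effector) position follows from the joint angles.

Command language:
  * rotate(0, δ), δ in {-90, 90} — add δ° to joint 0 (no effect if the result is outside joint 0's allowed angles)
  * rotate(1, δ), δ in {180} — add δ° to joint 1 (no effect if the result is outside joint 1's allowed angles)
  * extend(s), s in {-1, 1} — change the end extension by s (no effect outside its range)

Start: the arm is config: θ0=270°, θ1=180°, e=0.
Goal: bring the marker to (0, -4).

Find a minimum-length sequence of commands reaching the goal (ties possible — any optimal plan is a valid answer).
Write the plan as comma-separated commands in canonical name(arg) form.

rotate(0, 90), rotate(0, 90), extend(1), extend(1), extend(1)

start: config: θ0=270°, θ1=180°, e=0
1. rotate(0, 90) → config: θ0=0°, θ1=180°, e=0
2. rotate(0, 90) → config: θ0=90°, θ1=180°, e=0
3. extend(1) → config: θ0=90°, θ1=180°, e=1
4. extend(1) → config: θ0=90°, θ1=180°, e=2
5. extend(1) → config: θ0=90°, θ1=180°, e=3
minimal: 5 command(s), checked below 5.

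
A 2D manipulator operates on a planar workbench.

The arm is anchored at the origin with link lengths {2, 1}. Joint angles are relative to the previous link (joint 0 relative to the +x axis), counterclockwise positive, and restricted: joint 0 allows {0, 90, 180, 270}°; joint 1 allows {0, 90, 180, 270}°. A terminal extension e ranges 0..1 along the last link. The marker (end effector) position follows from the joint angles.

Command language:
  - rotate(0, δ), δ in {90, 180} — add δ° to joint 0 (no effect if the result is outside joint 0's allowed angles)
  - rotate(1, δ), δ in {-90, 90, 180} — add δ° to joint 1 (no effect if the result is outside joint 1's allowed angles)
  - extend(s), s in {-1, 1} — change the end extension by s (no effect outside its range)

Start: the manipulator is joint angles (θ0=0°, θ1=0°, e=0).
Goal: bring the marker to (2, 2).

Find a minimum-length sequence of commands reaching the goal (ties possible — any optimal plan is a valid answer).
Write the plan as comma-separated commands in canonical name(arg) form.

initial: joint angles (θ0=0°, θ1=0°, e=0)
t=1 extend(1) ⇒ joint angles (θ0=0°, θ1=0°, e=1)
t=2 rotate(1, 90) ⇒ joint angles (θ0=0°, θ1=90°, e=1)
minimal: 2 command(s), checked below 2.

extend(1), rotate(1, 90)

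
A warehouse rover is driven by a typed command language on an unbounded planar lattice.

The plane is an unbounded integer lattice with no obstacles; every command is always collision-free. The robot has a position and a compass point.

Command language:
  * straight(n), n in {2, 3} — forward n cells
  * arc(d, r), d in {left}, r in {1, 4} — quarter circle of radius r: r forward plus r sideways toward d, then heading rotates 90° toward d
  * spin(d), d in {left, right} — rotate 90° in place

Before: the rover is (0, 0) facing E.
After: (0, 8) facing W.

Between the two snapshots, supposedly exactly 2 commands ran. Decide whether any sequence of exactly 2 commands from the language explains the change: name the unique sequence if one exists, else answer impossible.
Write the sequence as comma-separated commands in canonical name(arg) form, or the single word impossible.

arc(left, 4), arc(left, 4)

key: cell and facing (now W) both changed — the 2 commands mix motion and turning
from: (0, 0) facing E
step 1 (arc(left, 4)): (4, 4) facing N
step 2 (arc(left, 4)): (0, 8) facing W
no rival 2-sequence matches.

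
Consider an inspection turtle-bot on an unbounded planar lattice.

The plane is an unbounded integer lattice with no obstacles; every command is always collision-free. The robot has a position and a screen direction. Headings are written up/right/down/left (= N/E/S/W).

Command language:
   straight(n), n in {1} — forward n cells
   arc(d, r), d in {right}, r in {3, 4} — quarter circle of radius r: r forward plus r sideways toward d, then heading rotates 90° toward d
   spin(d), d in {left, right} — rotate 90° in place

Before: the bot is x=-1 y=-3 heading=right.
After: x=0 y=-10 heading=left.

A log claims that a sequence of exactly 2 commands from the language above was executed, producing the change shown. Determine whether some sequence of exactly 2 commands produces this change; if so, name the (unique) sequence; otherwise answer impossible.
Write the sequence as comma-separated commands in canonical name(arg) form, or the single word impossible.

arc(right, 4), arc(right, 3)

key: position moved to (0,-10) AND the heading swung to W — translation plus rotation needed
initial: x=-1 y=-3 heading=right
step 1 (arc(right, 4)): x=3 y=-7 heading=down
step 2 (arc(right, 3)): x=0 y=-10 heading=left
uniquely the one of 25 2-step routes that fits.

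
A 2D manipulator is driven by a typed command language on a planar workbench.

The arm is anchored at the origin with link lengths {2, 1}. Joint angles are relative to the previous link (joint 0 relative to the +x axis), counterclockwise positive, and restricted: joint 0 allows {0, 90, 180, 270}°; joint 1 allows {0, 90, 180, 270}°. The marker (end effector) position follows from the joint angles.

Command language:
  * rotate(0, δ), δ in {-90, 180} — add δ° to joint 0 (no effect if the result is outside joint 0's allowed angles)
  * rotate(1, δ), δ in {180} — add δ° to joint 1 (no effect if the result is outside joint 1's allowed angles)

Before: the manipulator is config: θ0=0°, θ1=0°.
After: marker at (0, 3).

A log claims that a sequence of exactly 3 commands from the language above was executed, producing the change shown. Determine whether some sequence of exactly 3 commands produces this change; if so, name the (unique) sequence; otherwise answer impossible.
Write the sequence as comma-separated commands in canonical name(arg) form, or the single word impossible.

t0: config: θ0=0°, θ1=0°
1. rotate(0, -90) → config: θ0=270°, θ1=0°
2. rotate(0, -90) → config: θ0=180°, θ1=0°
3. rotate(0, -90) → config: θ0=90°, θ1=0°
uniquely the one of 27 3-step routes that fits.

rotate(0, -90), rotate(0, -90), rotate(0, -90)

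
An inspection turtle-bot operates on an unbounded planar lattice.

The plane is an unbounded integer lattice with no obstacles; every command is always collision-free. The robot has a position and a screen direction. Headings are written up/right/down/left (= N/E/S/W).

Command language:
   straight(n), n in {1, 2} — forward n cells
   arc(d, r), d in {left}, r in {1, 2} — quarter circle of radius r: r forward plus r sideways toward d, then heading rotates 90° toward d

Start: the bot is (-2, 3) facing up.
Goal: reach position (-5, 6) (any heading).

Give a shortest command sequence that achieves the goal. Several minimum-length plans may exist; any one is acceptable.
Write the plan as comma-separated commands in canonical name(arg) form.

begin: (-2, 3) facing up
[1] after straight(1): (-2, 4) facing up
[2] after arc(left, 2): (-4, 6) facing left
[3] after straight(1): (-5, 6) facing left
nothing shorter than 3 reaches the goal.

straight(1), arc(left, 2), straight(1)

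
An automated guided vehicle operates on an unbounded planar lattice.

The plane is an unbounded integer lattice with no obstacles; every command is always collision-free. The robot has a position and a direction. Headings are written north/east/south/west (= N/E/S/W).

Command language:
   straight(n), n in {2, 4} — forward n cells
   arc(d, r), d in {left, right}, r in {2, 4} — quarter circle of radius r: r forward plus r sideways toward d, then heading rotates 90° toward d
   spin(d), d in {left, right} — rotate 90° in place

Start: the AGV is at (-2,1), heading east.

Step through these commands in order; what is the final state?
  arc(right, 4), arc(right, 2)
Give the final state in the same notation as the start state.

at (0,-5), heading west

t0: at (-2,1), heading east
[1] after arc(right, 4): at (2,-3), heading south
[2] after arc(right, 2): at (0,-5), heading west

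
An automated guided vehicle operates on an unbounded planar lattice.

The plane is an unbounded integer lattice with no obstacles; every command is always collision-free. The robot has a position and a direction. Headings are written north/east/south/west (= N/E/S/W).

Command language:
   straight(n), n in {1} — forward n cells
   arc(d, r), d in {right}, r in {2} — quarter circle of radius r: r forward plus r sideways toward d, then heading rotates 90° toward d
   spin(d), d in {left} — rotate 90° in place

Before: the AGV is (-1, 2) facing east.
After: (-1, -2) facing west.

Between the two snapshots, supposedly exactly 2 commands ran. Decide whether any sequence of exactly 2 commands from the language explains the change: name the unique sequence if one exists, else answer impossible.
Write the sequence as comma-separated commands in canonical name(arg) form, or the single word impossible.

arc(right, 2), arc(right, 2)

key: cell and facing (now W) both changed — the 2 commands mix motion and turning
t0: (-1, 2) facing east
t=1 arc(right, 2) ⇒ (1, 0) facing south
t=2 arc(right, 2) ⇒ (-1, -2) facing west
no rival 2-sequence matches.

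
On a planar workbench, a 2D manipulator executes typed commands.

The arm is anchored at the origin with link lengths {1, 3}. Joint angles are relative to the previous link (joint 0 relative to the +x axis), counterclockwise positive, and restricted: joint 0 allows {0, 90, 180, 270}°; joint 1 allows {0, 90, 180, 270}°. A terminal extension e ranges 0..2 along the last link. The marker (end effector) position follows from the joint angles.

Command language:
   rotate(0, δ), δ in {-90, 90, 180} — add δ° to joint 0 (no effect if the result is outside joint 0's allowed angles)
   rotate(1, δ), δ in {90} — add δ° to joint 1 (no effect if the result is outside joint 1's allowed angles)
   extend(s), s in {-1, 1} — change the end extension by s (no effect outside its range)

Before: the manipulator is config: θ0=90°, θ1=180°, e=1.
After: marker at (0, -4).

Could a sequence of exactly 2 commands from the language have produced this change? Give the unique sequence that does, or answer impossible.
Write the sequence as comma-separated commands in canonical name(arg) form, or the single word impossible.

start: config: θ0=90°, θ1=180°, e=1
1. extend(1) → config: θ0=90°, θ1=180°, e=2
2. extend(1) → config: θ0=90°, θ1=180°, e=2
no other 2-command option fits: unique.

extend(1), extend(1)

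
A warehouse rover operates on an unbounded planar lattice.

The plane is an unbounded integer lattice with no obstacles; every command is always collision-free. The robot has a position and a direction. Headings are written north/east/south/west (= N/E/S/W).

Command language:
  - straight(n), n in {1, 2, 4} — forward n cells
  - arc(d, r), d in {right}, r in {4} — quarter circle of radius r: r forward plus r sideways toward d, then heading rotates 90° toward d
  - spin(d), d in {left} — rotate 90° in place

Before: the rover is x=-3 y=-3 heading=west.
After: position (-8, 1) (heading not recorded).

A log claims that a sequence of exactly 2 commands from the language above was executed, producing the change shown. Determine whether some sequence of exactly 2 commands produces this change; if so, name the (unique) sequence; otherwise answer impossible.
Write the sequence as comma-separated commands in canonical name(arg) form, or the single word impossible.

straight(1), arc(right, 4)

key: running arc(right, 4) before straight(1) would end elsewhere — order is forced
from: x=-3 y=-3 heading=west
[1] after straight(1): x=-4 y=-3 heading=west
[2] after arc(right, 4): x=-8 y=1 heading=north
no other 2-command option fits: unique.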